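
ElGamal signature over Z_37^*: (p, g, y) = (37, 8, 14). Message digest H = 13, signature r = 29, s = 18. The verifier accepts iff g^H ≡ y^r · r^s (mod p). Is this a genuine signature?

Left side g^H mod p:
8^13 mod 37 = 8
Right side y^r · r^s mod p:
14^29 mod 37 = 29
29^18 mod 37 = 36
29·36 = 1044 ≡ 8 (mod 37)
8 ≡ 8 (mod 37), so the signature is genuine.

genuine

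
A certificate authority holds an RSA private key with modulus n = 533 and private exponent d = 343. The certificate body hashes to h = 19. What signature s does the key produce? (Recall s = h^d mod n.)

111

Squares mod 533: h^1≡19, h^2≡361, h^4≡269, h^8≡406, h^16≡139, h^32≡133, h^64≡100, h^128≡406, h^256≡139
343 = 256 + 64 + 16 + 4 + 2 + 1, so h^343 ≡ 139·100·139·269·361·19 ≡ 111 (mod 533)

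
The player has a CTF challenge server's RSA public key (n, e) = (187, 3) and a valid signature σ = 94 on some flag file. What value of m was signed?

σ^2 ≡ 94^2 = 8836 ≡ 47
3 = 2 + 1, so σ^3 ≡ 47·94 ≡ 117 (mod 187)

117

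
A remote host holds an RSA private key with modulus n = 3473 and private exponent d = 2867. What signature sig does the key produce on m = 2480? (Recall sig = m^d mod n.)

774

m^2 ≡ 2480^2 = 6150400 ≡ 3190
m^4 ≡ 3190^2 = 10176100 ≡ 210
m^8 ≡ 210^2 = 44100 ≡ 2424
m^16 ≡ 2424^2 = 5875776 ≡ 2933
m^32 ≡ 2933^2 = 8602489 ≡ 3341
m^64 ≡ 3341^2 = 11162281 ≡ 59
m^128 ≡ 59^2 = 3481 ≡ 8
m^256 ≡ 8^2 = 64
m^512 ≡ 64^2 = 4096 ≡ 623
m^1024 ≡ 623^2 = 388129 ≡ 2626
m^2048 ≡ 2626^2 = 6895876 ≡ 1971
2867 = 2048 + 512 + 256 + 32 + 16 + 2 + 1, so m^2867 ≡ 1971·623·64·3341·2933·3190·2480 ≡ 774 (mod 3473)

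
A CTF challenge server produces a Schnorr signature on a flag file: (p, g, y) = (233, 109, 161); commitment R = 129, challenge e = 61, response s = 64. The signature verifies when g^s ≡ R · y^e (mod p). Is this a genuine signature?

genuine

g^s mod p:
Squares mod 233: 109^1≡109, 109^2≡231, 109^4≡4, 109^8≡16, 109^16≡23, 109^32≡63, 109^64≡8
109^64 ≡ 8 (mod 233)
R · y^e mod p:
Squares mod 233: 161^1≡161, 161^2≡58, 161^4≡102, 161^8≡152, 161^16≡37, 161^32≡204
61 = 32 + 16 + 8 + 4 + 1, so 161^61 ≡ 204·37·152·102·161 ≡ 215 (mod 233)
129·215 = 27735 ≡ 8 (mod 233)
8 ≡ 8 (mod 233); signature holds.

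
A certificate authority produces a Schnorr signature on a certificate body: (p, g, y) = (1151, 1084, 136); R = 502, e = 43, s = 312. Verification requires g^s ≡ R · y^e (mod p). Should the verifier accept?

g^s mod p:
1084^2 = 1175056 ≡ 1036
1084^4 ≡ 1036^2 = 1073296 ≡ 564
1084^8 ≡ 564^2 = 318096 ≡ 420
1084^16 ≡ 420^2 = 176400 ≡ 297
1084^32 ≡ 297^2 = 88209 ≡ 733
1084^64 ≡ 733^2 = 537289 ≡ 923
1084^128 ≡ 923^2 = 851929 ≡ 189
1084^256 ≡ 189^2 = 35721 ≡ 40
312 = 256 + 32 + 16 + 8, so 1084^312 ≡ 40·733·297·420 ≡ 636 (mod 1151)
R · y^e mod p:
136^2 = 18496 ≡ 80
136^4 ≡ 80^2 = 6400 ≡ 645
136^8 ≡ 645^2 = 416025 ≡ 514
136^16 ≡ 514^2 = 264196 ≡ 617
136^32 ≡ 617^2 = 380689 ≡ 859
43 = 32 + 8 + 2 + 1, so 136^43 ≡ 859·514·80·136 ≡ 790 (mod 1151)
502·790 = 396580 ≡ 636 (mod 1151)
636 ≡ 636 (mod 1151); signature holds.

accept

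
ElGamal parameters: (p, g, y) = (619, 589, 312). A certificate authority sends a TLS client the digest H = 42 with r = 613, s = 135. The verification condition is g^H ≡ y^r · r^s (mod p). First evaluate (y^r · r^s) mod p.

339

312^2 = 97344 ≡ 161
312^4 ≡ 161^2 = 25921 ≡ 542
312^8 ≡ 542^2 = 293764 ≡ 358
312^16 ≡ 358^2 = 128164 ≡ 31
312^32 ≡ 31^2 = 961 ≡ 342
312^64 ≡ 342^2 = 116964 ≡ 592
312^128 ≡ 592^2 = 350464 ≡ 110
312^256 ≡ 110^2 = 12100 ≡ 339
312^512 ≡ 339^2 = 114921 ≡ 406
613 = 512 + 64 + 32 + 4 + 1, so 312^613 ≡ 406·592·342·542·312 ≡ 455 (mod 619)
613^2 = 375769 ≡ 36
613^4 ≡ 36^2 = 1296 ≡ 58
613^8 ≡ 58^2 = 3364 ≡ 269
613^16 ≡ 269^2 = 72361 ≡ 557
613^32 ≡ 557^2 = 310249 ≡ 130
613^64 ≡ 130^2 = 16900 ≡ 187
613^128 ≡ 187^2 = 34969 ≡ 305
135 = 128 + 4 + 2 + 1, so 613^135 ≡ 305·58·36·613 ≡ 47 (mod 619)
y^r · r^s ≡ 455·47 = 21385 ≡ 339 (mod 619)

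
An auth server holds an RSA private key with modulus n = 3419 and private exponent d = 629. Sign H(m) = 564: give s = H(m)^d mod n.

1422

Squares mod 3419: (H(m))^1≡564, (H(m))^2≡129, (H(m))^4≡2965, (H(m))^8≡976, (H(m))^16≡2094, (H(m))^32≡1678, (H(m))^64≡1847, (H(m))^128≡2666, (H(m))^256≡2874, (H(m))^512≡2991
629 = 512 + 64 + 32 + 16 + 4 + 1, so (H(m))^629 ≡ 2991·1847·1678·2094·2965·564 ≡ 1422 (mod 3419)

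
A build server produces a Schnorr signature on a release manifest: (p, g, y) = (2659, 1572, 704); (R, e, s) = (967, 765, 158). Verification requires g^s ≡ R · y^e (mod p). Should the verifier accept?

accept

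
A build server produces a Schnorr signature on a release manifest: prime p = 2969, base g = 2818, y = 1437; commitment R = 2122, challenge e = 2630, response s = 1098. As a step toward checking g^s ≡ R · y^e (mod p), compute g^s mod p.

Squares mod 2969: 2818^1≡2818, 2818^2≡2018, 2818^4≡1825, 2818^8≡2376, 2818^16≡1307, 2818^32≡1074, 2818^64≡1504, 2818^128≡2607, 2818^256≡408, 2818^512≡200, 2818^1024≡1403
1098 = 1024 + 64 + 8 + 2, so 2818^1098 ≡ 1403·1504·2376·2018 ≡ 1906 (mod 2969)

1906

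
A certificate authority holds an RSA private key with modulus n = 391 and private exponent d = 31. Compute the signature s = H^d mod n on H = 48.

351

H^2 ≡ 48^2 = 2304 ≡ 349
H^4 ≡ 349^2 = 121801 ≡ 200
H^8 ≡ 200^2 = 40000 ≡ 118
H^16 ≡ 118^2 = 13924 ≡ 239
31 = 16 + 8 + 4 + 2 + 1, so H^31 ≡ 239·118·200·349·48 ≡ 351 (mod 391)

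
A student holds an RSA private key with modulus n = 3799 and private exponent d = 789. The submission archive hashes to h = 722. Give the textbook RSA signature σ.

685

h^2 ≡ 722^2 = 521284 ≡ 821
h^4 ≡ 821^2 = 674041 ≡ 1618
h^8 ≡ 1618^2 = 2617924 ≡ 413
h^16 ≡ 413^2 = 170569 ≡ 3413
h^32 ≡ 3413^2 = 11648569 ≡ 835
h^64 ≡ 835^2 = 697225 ≡ 2008
h^128 ≡ 2008^2 = 4032064 ≡ 1325
h^256 ≡ 1325^2 = 1755625 ≡ 487
h^512 ≡ 487^2 = 237169 ≡ 1631
789 = 512 + 256 + 16 + 4 + 1, so h^789 ≡ 1631·487·3413·1618·722 ≡ 685 (mod 3799)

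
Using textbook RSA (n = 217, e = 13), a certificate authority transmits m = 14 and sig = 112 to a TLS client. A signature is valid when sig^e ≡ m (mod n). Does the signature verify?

sig^2 ≡ 112^2 = 12544 ≡ 175
sig^4 ≡ 175^2 = 30625 ≡ 28
sig^8 ≡ 28^2 = 784 ≡ 133
13 = 8 + 4 + 1, so sig^13 ≡ 133·28·112 ≡ 14 (mod 217)
14 = m, so the signature checks out.

verifies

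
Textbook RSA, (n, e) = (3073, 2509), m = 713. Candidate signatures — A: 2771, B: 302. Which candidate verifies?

Candidate A: 2771^2 = 7678441 ≡ 2087; 2771^4 ≡ 2087^2 = 4355569 ≡ 1128; 2771^8 ≡ 1128^2 = 1272384 ≡ 162; 2771^16 ≡ 162^2 = 26244 ≡ 1660; 2771^32 ≡ 1660^2 = 2755600 ≡ 2192; 2771^64 ≡ 2192^2 = 4804864 ≡ 1765; 2771^128 ≡ 1765^2 = 3115225 ≡ 2276; 2771^256 ≡ 2276^2 = 5180176 ≡ 2171; 2771^512 ≡ 2171^2 = 4713241 ≡ 2332; 2771^1024 ≡ 2332^2 = 5438224 ≡ 2087; 2771^2048 ≡ 2087^2 = 4355569 ≡ 1128; 2509 = 2048 + 256 + 128 + 64 + 8 + 4 + 1, so 2771^2509 ≡ 1128·2171·2276·1765·162·1128·2771 ≡ 713 (mod 3073)
  → matches m = 713
Candidate B: 302^2 = 91204 ≡ 2087; 302^4 ≡ 2087^2 = 4355569 ≡ 1128; 302^8 ≡ 1128^2 = 1272384 ≡ 162; 302^16 ≡ 162^2 = 26244 ≡ 1660; 302^32 ≡ 1660^2 = 2755600 ≡ 2192; 302^64 ≡ 2192^2 = 4804864 ≡ 1765; 302^128 ≡ 1765^2 = 3115225 ≡ 2276; 302^256 ≡ 2276^2 = 5180176 ≡ 2171; 302^512 ≡ 2171^2 = 4713241 ≡ 2332; 302^1024 ≡ 2332^2 = 5438224 ≡ 2087; 302^2048 ≡ 2087^2 = 4355569 ≡ 1128; 2509 = 2048 + 256 + 128 + 64 + 8 + 4 + 1, so 302^2509 ≡ 1128·2171·2276·1765·162·1128·302 ≡ 2360 (mod 3073)

A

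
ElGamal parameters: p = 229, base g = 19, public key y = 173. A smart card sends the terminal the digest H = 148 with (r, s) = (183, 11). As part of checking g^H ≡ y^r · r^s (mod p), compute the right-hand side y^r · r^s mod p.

Squares mod 229: 173^1≡173, 173^2≡159, 173^4≡91, 173^8≡37, 173^16≡224, 173^32≡25, 173^64≡167, 173^128≡180
183 = 128 + 32 + 16 + 4 + 2 + 1, so 173^183 ≡ 180·25·224·91·159·173 ≡ 161 (mod 229)
Squares mod 229: 183^1≡183, 183^2≡55, 183^4≡48, 183^8≡14
11 = 8 + 2 + 1, so 183^11 ≡ 14·55·183 ≡ 75 (mod 229)
y^r · r^s ≡ 161·75 = 12075 ≡ 167 (mod 229)

167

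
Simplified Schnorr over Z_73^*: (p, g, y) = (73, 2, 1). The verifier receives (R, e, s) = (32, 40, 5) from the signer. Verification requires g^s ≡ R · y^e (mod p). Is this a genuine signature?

genuine

g^s mod p:
2^2 = 4
2^4 ≡ 4^2 = 16
5 = 4 + 1, so 2^5 ≡ 16·2 ≡ 32 (mod 73)
R · y^e mod p:
1^2 = 1
1^4 ≡ 1^2 = 1
1^8 ≡ 1^2 = 1
1^16 ≡ 1^2 = 1
1^32 ≡ 1^2 = 1
40 = 32 + 8, so 1^40 ≡ 1·1 ≡ 1 (mod 73)
32·1 = 32 ≡ 32 (mod 73)
32 ≡ 32 (mod 73); signature holds.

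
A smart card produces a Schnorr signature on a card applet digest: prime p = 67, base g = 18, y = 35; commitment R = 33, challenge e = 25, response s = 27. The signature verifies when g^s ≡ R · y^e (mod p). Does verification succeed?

g^s mod p:
18^27 mod 67 = 52
R · y^e mod p:
35^25 mod 67 = 56
33·56 = 1848 ≡ 39 (mod 67)
52 ≠ 39; the check fails.

fails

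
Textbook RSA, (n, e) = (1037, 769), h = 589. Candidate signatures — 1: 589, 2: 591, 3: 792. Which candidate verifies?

1

Candidate 1: Squares mod 1037: 589^1≡589, 589^2≡563, 589^4≡684, 589^8≡169, 589^16≡562, 589^32≡596, 589^64≡562, 589^128≡596, 589^256≡562, 589^512≡596; 769 = 512 + 256 + 1, so 589^769 ≡ 596·562·589 ≡ 589 (mod 1037)
  → matches h = 589
Candidate 2: Squares mod 1037: 591^1≡591, 591^2≡849, 591^4≡86, 591^8≡137, 591^16≡103, 591^32≡239, 591^64≡86, 591^128≡137, 591^256≡103, 591^512≡239; 769 = 512 + 256 + 1, so 591^769 ≡ 239·103·591 ≡ 574 (mod 1037)
Candidate 3: Squares mod 1037: 792^1≡792, 792^2≡916, 792^4≡123, 792^8≡611, 792^16≡1, 792^32≡1, 792^64≡1, 792^128≡1, 792^256≡1, 792^512≡1; 769 = 512 + 256 + 1, so 792^769 ≡ 1·1·792 ≡ 792 (mod 1037)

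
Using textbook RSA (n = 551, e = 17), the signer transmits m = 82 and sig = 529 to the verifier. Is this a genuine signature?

genuine

sig^2 ≡ 529^2 = 279841 ≡ 484
sig^4 ≡ 484^2 = 234256 ≡ 81
sig^8 ≡ 81^2 = 6561 ≡ 500
sig^16 ≡ 500^2 = 250000 ≡ 397
17 = 16 + 1, so sig^17 ≡ 397·529 ≡ 82 (mod 551)
sig^17 mod 551 = 82 matches m.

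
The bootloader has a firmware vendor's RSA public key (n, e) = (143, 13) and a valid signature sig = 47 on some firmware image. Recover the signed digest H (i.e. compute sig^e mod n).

sig^2 ≡ 47^2 = 2209 ≡ 64
sig^4 ≡ 64^2 = 4096 ≡ 92
sig^8 ≡ 92^2 = 8464 ≡ 27
13 = 8 + 4 + 1, so sig^13 ≡ 27·92·47 ≡ 60 (mod 143)

60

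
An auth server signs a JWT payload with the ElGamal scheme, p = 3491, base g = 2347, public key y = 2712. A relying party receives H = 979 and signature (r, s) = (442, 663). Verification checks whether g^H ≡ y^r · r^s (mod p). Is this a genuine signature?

Left side g^H mod p:
Squares mod 3491: 2347^1≡2347, 2347^2≡3102, 2347^4≡1208, 2347^8≡26, 2347^16≡676, 2347^32≡3146, 2347^64≡331, 2347^128≡1340, 2347^256≡1226, 2347^512≡1946
979 = 512 + 256 + 128 + 64 + 16 + 2 + 1, so 2347^979 ≡ 1946·1226·1340·331·676·3102·2347 ≡ 561 (mod 3491)
Right side y^r · r^s mod p:
Squares mod 3491: 2712^1≡2712, 2712^2≡2898, 2712^4≡2549, 2712^8≡650, 2712^16≡89, 2712^32≡939, 2712^64≡1989, 2712^128≡818, 2712^256≡2343
442 = 256 + 128 + 32 + 16 + 8 + 2, so 2712^442 ≡ 2343·818·939·89·650·2898 ≡ 3153 (mod 3491)
Squares mod 3491: 442^1≡442, 442^2≡3359, 442^4≡3460, 442^8≡961, 442^16≡1897, 442^32≡2879, 442^64≡1007, 442^128≡1659, 442^256≡1373, 442^512≡3480
663 = 512 + 128 + 16 + 4 + 2 + 1, so 442^663 ≡ 3480·1659·1897·3460·3359·442 ≡ 3028 (mod 3491)
3153·3028 = 9547284 ≡ 2890 (mod 3491)
561 ≠ 2890, so verification fails.

forged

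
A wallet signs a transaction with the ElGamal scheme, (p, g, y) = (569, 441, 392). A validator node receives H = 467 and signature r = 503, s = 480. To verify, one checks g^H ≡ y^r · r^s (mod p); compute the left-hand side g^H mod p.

441^2 = 194481 ≡ 452
441^4 ≡ 452^2 = 204304 ≡ 33
441^8 ≡ 33^2 = 1089 ≡ 520
441^16 ≡ 520^2 = 270400 ≡ 125
441^32 ≡ 125^2 = 15625 ≡ 262
441^64 ≡ 262^2 = 68644 ≡ 364
441^128 ≡ 364^2 = 132496 ≡ 488
441^256 ≡ 488^2 = 238144 ≡ 302
467 = 256 + 128 + 64 + 16 + 2 + 1, so 441^467 ≡ 302·488·364·125·452·441 ≡ 8 (mod 569)

8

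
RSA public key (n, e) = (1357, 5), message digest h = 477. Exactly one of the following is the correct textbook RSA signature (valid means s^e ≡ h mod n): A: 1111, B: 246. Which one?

A

Candidate A: Squares mod 1357: 1111^1≡1111, 1111^2≡808, 1111^4≡147; 5 = 4 + 1, so 1111^5 ≡ 147·1111 ≡ 477 (mod 1357)
  → matches h = 477
Candidate B: Squares mod 1357: 246^1≡246, 246^2≡808, 246^4≡147; 5 = 4 + 1, so 246^5 ≡ 147·246 ≡ 880 (mod 1357)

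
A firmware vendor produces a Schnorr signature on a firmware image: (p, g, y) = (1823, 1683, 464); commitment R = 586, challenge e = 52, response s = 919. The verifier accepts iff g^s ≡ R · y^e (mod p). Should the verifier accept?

g^s mod p:
Squares mod 1823: 1683^1≡1683, 1683^2≡1370, 1683^4≡1033, 1683^8≡634, 1683^16≡896, 1683^32≡696, 1683^64≡1321, 1683^128≡430, 1683^256≡777, 1683^512≡316
919 = 512 + 256 + 128 + 16 + 4 + 2 + 1, so 1683^919 ≡ 316·777·430·896·1033·1370·1683 ≡ 634 (mod 1823)
R · y^e mod p:
Squares mod 1823: 464^1≡464, 464^2≡182, 464^4≡310, 464^8≡1304, 464^16≡1380, 464^32≡1188
52 = 32 + 16 + 4, so 464^52 ≡ 1188·1380·310 ≡ 1345 (mod 1823)
586·1345 = 788170 ≡ 634 (mod 1823)
634 ≡ 634 (mod 1823); signature holds.

accept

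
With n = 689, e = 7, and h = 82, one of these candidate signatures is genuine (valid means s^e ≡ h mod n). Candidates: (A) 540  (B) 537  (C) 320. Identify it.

Candidate A: Squares mod 689: 540^1≡540, 540^2≡153, 540^4≡672; 7 = 4 + 2 + 1, so 540^7 ≡ 672·153·540 ≡ 331 (mod 689)
Candidate B: Squares mod 689: 537^1≡537, 537^2≡367, 537^4≡334; 7 = 4 + 2 + 1, so 537^7 ≡ 334·367·537 ≡ 82 (mod 689)
  → matches h = 82
Candidate C: Squares mod 689: 320^1≡320, 320^2≡428, 320^4≡599; 7 = 4 + 2 + 1, so 320^7 ≡ 599·428·320 ≡ 499 (mod 689)

B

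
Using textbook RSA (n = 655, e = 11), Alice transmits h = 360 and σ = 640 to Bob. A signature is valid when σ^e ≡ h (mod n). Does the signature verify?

Squares mod 655: σ^1≡640, σ^2≡225, σ^4≡190, σ^8≡75
11 = 8 + 2 + 1, so σ^11 ≡ 75·225·640 ≡ 360 (mod 655)
360 = h, so the signature checks out.

verifies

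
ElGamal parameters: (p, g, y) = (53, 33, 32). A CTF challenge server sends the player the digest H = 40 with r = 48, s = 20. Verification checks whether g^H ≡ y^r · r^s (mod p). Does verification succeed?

Left side g^H mod p:
33^2 = 1089 ≡ 29
33^4 ≡ 29^2 = 841 ≡ 46
33^8 ≡ 46^2 = 2116 ≡ 49
33^16 ≡ 49^2 = 2401 ≡ 16
33^32 ≡ 16^2 = 256 ≡ 44
40 = 32 + 8, so 33^40 ≡ 44·49 ≡ 36 (mod 53)
Right side y^r · r^s mod p:
32^2 = 1024 ≡ 17
32^4 ≡ 17^2 = 289 ≡ 24
32^8 ≡ 24^2 = 576 ≡ 46
32^16 ≡ 46^2 = 2116 ≡ 49
32^32 ≡ 49^2 = 2401 ≡ 16
48 = 32 + 16, so 32^48 ≡ 16·49 ≡ 42 (mod 53)
48^2 = 2304 ≡ 25
48^4 ≡ 25^2 = 625 ≡ 42
48^8 ≡ 42^2 = 1764 ≡ 15
48^16 ≡ 15^2 = 225 ≡ 13
20 = 16 + 4, so 48^20 ≡ 13·42 ≡ 16 (mod 53)
42·16 = 672 ≡ 36 (mod 53)
36 ≡ 36 (mod 53), so the signature is genuine.

passes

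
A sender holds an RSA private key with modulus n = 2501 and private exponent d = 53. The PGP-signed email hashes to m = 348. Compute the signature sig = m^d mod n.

1922

m^2 ≡ 348^2 = 121104 ≡ 1056
m^4 ≡ 1056^2 = 1115136 ≡ 2191
m^8 ≡ 2191^2 = 4800481 ≡ 1062
m^16 ≡ 1062^2 = 1127844 ≡ 2394
m^32 ≡ 2394^2 = 5731236 ≡ 1445
53 = 32 + 16 + 4 + 1, so m^53 ≡ 1445·2394·2191·348 ≡ 1922 (mod 2501)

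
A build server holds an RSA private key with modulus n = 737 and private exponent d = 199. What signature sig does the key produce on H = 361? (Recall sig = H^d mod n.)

93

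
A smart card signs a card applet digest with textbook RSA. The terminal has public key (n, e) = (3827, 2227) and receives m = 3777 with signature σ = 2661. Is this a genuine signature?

Squares mod 3827: σ^1≡2661, σ^2≡971, σ^4≡1399, σ^8≡1604, σ^16≡1072, σ^32≡1084, σ^64≡167, σ^128≡1100, σ^256≡668, σ^512≡2292, σ^1024≡2620, σ^2048≡2589
2227 = 2048 + 128 + 32 + 16 + 2 + 1, so σ^2227 ≡ 2589·1100·1084·1072·971·2661 ≡ 1199 (mod 3827)
The recovered value 1199 does not match the digest 3777.

forged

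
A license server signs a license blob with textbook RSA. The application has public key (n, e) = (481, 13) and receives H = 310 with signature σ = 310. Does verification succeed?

passes

σ^2 ≡ 310^2 = 96100 ≡ 381
σ^4 ≡ 381^2 = 145161 ≡ 380
σ^8 ≡ 380^2 = 144400 ≡ 100
13 = 8 + 4 + 1, so σ^13 ≡ 100·380·310 ≡ 310 (mod 481)
Since 310 equals the digest 310, verification succeeds.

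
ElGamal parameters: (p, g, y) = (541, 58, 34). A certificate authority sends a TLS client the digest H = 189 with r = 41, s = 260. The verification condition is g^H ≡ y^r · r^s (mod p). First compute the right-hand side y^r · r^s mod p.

1

34^41 mod 541 = 420
41^260 mod 541 = 76
y^r · r^s ≡ 420·76 = 31920 ≡ 1 (mod 541)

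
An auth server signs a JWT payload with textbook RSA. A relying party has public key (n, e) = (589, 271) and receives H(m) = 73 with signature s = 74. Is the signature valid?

Squares mod 589: s^1≡74, s^2≡175, s^4≡586, s^8≡9, s^16≡81, s^32≡82, s^64≡245, s^128≡536, s^256≡453
271 = 256 + 8 + 4 + 2 + 1, so s^271 ≡ 453·9·586·175·74 ≡ 74 (mod 589)
74 ≠ 73, so verification fails.

invalid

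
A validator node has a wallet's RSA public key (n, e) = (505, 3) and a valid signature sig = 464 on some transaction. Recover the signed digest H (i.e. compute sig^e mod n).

sig^2 ≡ 464^2 = 215296 ≡ 166
3 = 2 + 1, so sig^3 ≡ 166·464 ≡ 264 (mod 505)

264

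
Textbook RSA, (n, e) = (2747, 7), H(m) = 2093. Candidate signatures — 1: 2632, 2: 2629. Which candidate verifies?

Candidate 1: 2632^2 = 6927424 ≡ 2237; 2632^4 ≡ 2237^2 = 5004169 ≡ 1882; 7 = 4 + 2 + 1, so 2632^7 ≡ 1882·2237·2632 ≡ 2093 (mod 2747)
  → matches H(m) = 2093
Candidate 2: 2629^2 = 6911641 ≡ 189; 2629^4 ≡ 189^2 = 35721 ≡ 10; 7 = 4 + 2 + 1, so 2629^7 ≡ 10·189·2629 ≡ 2234 (mod 2747)

1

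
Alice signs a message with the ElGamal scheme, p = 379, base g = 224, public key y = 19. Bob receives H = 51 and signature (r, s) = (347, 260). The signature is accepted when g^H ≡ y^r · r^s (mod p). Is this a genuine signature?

forged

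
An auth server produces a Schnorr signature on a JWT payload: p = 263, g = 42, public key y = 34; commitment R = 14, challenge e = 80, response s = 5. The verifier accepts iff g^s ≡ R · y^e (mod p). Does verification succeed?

fails

g^s mod p:
Squares mod 263: 42^1≡42, 42^2≡186, 42^4≡143
5 = 4 + 1, so 42^5 ≡ 143·42 ≡ 220 (mod 263)
R · y^e mod p:
Squares mod 263: 34^1≡34, 34^2≡104, 34^4≡33, 34^8≡37, 34^16≡54, 34^32≡23, 34^64≡3
80 = 64 + 16, so 34^80 ≡ 3·54 ≡ 162 (mod 263)
14·162 = 2268 ≡ 164 (mod 263)
220 ≠ 164; the check fails.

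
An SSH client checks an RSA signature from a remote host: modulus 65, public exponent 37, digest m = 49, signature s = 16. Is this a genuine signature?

forged

Squares mod 65: s^1≡16, s^2≡61, s^4≡16, s^8≡61, s^16≡16, s^32≡61
37 = 32 + 4 + 1, so s^37 ≡ 61·16·16 ≡ 16 (mod 65)
The recovered value 16 does not match the digest 49.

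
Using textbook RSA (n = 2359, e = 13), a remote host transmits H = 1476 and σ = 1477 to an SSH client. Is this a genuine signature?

σ^2 ≡ 1477^2 = 2181529 ≡ 1813
σ^4 ≡ 1813^2 = 3286969 ≡ 882
σ^8 ≡ 882^2 = 777924 ≡ 1813
13 = 8 + 4 + 1, so σ^13 ≡ 1813·882·1477 ≡ 1477 (mod 2359)
σ^13 mod 2359 = 1477, but H = 1476.

forged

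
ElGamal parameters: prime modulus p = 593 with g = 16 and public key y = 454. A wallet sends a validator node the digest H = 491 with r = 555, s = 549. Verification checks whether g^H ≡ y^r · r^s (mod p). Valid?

Left side g^H mod p:
16^2 = 256
16^4 ≡ 256^2 = 65536 ≡ 306
16^8 ≡ 306^2 = 93636 ≡ 535
16^16 ≡ 535^2 = 286225 ≡ 399
16^32 ≡ 399^2 = 159201 ≡ 277
16^64 ≡ 277^2 = 76729 ≡ 232
16^128 ≡ 232^2 = 53824 ≡ 454
16^256 ≡ 454^2 = 206116 ≡ 345
491 = 256 + 128 + 64 + 32 + 8 + 2 + 1, so 16^491 ≡ 345·454·232·277·535·256·16 ≡ 570 (mod 593)
Right side y^r · r^s mod p:
454^2 = 206116 ≡ 345
454^4 ≡ 345^2 = 119025 ≡ 425
454^8 ≡ 425^2 = 180625 ≡ 353
454^16 ≡ 353^2 = 124609 ≡ 79
454^32 ≡ 79^2 = 6241 ≡ 311
454^64 ≡ 311^2 = 96721 ≡ 62
454^128 ≡ 62^2 = 3844 ≡ 286
454^256 ≡ 286^2 = 81796 ≡ 555
454^512 ≡ 555^2 = 308025 ≡ 258
555 = 512 + 32 + 8 + 2 + 1, so 454^555 ≡ 258·311·353·345·454 ≡ 1 (mod 593)
555^2 = 308025 ≡ 258
555^4 ≡ 258^2 = 66564 ≡ 148
555^8 ≡ 148^2 = 21904 ≡ 556
555^16 ≡ 556^2 = 309136 ≡ 183
555^32 ≡ 183^2 = 33489 ≡ 281
555^64 ≡ 281^2 = 78961 ≡ 92
555^128 ≡ 92^2 = 8464 ≡ 162
555^256 ≡ 162^2 = 26244 ≡ 152
555^512 ≡ 152^2 = 23104 ≡ 570
549 = 512 + 32 + 4 + 1, so 555^549 ≡ 570·281·148·555 ≡ 570 (mod 593)
1·570 = 570 ≡ 570 (mod 593)
570 ≡ 570 (mod 593), so the signature is genuine.

yes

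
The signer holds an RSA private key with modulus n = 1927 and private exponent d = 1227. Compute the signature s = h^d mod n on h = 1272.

780

h^2 ≡ 1272^2 = 1617984 ≡ 1231
h^4 ≡ 1231^2 = 1515361 ≡ 739
h^8 ≡ 739^2 = 546121 ≡ 780
h^16 ≡ 780^2 = 608400 ≡ 1395
h^32 ≡ 1395^2 = 1946025 ≡ 1682
h^64 ≡ 1682^2 = 2829124 ≡ 288
h^128 ≡ 288^2 = 82944 ≡ 83
h^256 ≡ 83^2 = 6889 ≡ 1108
h^512 ≡ 1108^2 = 1227664 ≡ 165
h^1024 ≡ 165^2 = 27225 ≡ 247
1227 = 1024 + 128 + 64 + 8 + 2 + 1, so h^1227 ≡ 247·83·288·780·1231·1272 ≡ 780 (mod 1927)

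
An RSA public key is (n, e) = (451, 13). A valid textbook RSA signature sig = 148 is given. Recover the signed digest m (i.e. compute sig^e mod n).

sig^2 ≡ 148^2 = 21904 ≡ 256
sig^4 ≡ 256^2 = 65536 ≡ 141
sig^8 ≡ 141^2 = 19881 ≡ 37
13 = 8 + 4 + 1, so sig^13 ≡ 37·141·148 ≡ 4 (mod 451)

4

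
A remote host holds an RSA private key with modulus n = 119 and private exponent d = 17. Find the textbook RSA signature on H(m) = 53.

2

(H(m))^2 ≡ 53^2 = 2809 ≡ 72
(H(m))^4 ≡ 72^2 = 5184 ≡ 67
(H(m))^8 ≡ 67^2 = 4489 ≡ 86
(H(m))^16 ≡ 86^2 = 7396 ≡ 18
17 = 16 + 1, so (H(m))^17 ≡ 18·53 ≡ 2 (mod 119)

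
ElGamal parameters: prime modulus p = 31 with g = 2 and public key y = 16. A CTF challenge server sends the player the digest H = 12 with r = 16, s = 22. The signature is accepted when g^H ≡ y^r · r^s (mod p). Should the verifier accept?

accept

Left side g^H mod p:
2^2 = 4
2^4 ≡ 4^2 = 16
2^8 ≡ 16^2 = 256 ≡ 8
12 = 8 + 4, so 2^12 ≡ 8·16 ≡ 4 (mod 31)
Right side y^r · r^s mod p:
16^2 = 256 ≡ 8
16^4 ≡ 8^2 = 64 ≡ 2
16^8 ≡ 2^2 = 4
16^16 ≡ 4^2 = 16
16^2 = 256 ≡ 8
16^4 ≡ 8^2 = 64 ≡ 2
16^8 ≡ 2^2 = 4
16^16 ≡ 4^2 = 16
22 = 16 + 4 + 2, so 16^22 ≡ 16·2·8 ≡ 8 (mod 31)
16·8 = 128 ≡ 4 (mod 31)
4 ≡ 4 (mod 31), so the signature is genuine.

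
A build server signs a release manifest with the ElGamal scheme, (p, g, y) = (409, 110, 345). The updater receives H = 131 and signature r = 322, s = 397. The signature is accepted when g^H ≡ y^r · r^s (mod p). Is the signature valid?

invalid

Left side g^H mod p:
Squares mod 409: 110^1≡110, 110^2≡239, 110^4≡270, 110^8≡98, 110^16≡197, 110^32≡363, 110^64≡71, 110^128≡133
131 = 128 + 2 + 1, so 110^131 ≡ 133·239·110 ≡ 29 (mod 409)
Right side y^r · r^s mod p:
Squares mod 409: 345^1≡345, 345^2≡6, 345^4≡36, 345^8≡69, 345^16≡262, 345^32≡341, 345^64≡125, 345^128≡83, 345^256≡345
322 = 256 + 64 + 2, so 345^322 ≡ 345·125·6 ≡ 262 (mod 409)
Squares mod 409: 322^1≡322, 322^2≡207, 322^4≡313, 322^8≡218, 322^16≡80, 322^32≡265, 322^64≡286, 322^128≡405, 322^256≡16
397 = 256 + 128 + 8 + 4 + 1, so 322^397 ≡ 16·405·218·313·322 ≡ 268 (mod 409)
262·268 = 70216 ≡ 277 (mod 409)
29 ≠ 277, so verification fails.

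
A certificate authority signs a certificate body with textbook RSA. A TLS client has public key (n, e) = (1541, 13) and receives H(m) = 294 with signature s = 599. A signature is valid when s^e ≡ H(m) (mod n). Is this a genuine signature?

forged

s^2 ≡ 599^2 = 358801 ≡ 1289
s^4 ≡ 1289^2 = 1661521 ≡ 323
s^8 ≡ 323^2 = 104329 ≡ 1082
13 = 8 + 4 + 1, so s^13 ≡ 1082·323·599 ≡ 346 (mod 1541)
The recovered value 346 does not match the digest 294.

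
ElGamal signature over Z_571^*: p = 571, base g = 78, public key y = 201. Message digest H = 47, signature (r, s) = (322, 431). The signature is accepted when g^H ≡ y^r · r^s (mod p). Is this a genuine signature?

Left side g^H mod p:
78^2 = 6084 ≡ 374
78^4 ≡ 374^2 = 139876 ≡ 552
78^8 ≡ 552^2 = 304704 ≡ 361
78^16 ≡ 361^2 = 130321 ≡ 133
78^32 ≡ 133^2 = 17689 ≡ 559
47 = 32 + 8 + 4 + 2 + 1, so 78^47 ≡ 559·361·552·374·78 ≡ 287 (mod 571)
Right side y^r · r^s mod p:
201^2 = 40401 ≡ 431
201^4 ≡ 431^2 = 185761 ≡ 186
201^8 ≡ 186^2 = 34596 ≡ 336
201^16 ≡ 336^2 = 112896 ≡ 409
201^32 ≡ 409^2 = 167281 ≡ 549
201^64 ≡ 549^2 = 301401 ≡ 484
201^128 ≡ 484^2 = 234256 ≡ 146
201^256 ≡ 146^2 = 21316 ≡ 189
322 = 256 + 64 + 2, so 201^322 ≡ 189·484·431 ≡ 319 (mod 571)
322^2 = 103684 ≡ 333
322^4 ≡ 333^2 = 110889 ≡ 115
322^8 ≡ 115^2 = 13225 ≡ 92
322^16 ≡ 92^2 = 8464 ≡ 470
322^32 ≡ 470^2 = 220900 ≡ 494
322^64 ≡ 494^2 = 244036 ≡ 219
322^128 ≡ 219^2 = 47961 ≡ 568
322^256 ≡ 568^2 = 322624 ≡ 9
431 = 256 + 128 + 32 + 8 + 4 + 2 + 1, so 322^431 ≡ 9·568·494·92·115·333·322 ≡ 403 (mod 571)
319·403 = 128557 ≡ 82 (mod 571)
287 ≠ 82, so verification fails.

forged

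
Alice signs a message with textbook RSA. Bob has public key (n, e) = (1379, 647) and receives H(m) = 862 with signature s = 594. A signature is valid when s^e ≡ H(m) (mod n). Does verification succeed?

fails

s^2 ≡ 594^2 = 352836 ≡ 1191
s^4 ≡ 1191^2 = 1418481 ≡ 869
s^8 ≡ 869^2 = 755161 ≡ 848
s^16 ≡ 848^2 = 719104 ≡ 645
s^32 ≡ 645^2 = 416025 ≡ 946
s^64 ≡ 946^2 = 894916 ≡ 1324
s^128 ≡ 1324^2 = 1752976 ≡ 267
s^256 ≡ 267^2 = 71289 ≡ 960
s^512 ≡ 960^2 = 921600 ≡ 428
647 = 512 + 128 + 4 + 2 + 1, so s^647 ≡ 428·267·869·1191·594 ≡ 517 (mod 1379)
The recovered value 517 does not match the digest 862.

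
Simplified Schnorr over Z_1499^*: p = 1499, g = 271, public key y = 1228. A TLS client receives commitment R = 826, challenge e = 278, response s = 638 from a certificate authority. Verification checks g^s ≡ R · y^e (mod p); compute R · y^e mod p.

Squares mod 1499: 1228^1≡1228, 1228^2≡1489, 1228^4≡100, 1228^8≡1006, 1228^16≡211, 1228^32≡1050, 1228^64≡735, 1228^128≡585, 1228^256≡453
278 = 256 + 16 + 4 + 2, so 1228^278 ≡ 453·211·100·1489 ≡ 735 (mod 1499)
R · y^e ≡ 826·735 = 607110 ≡ 15 (mod 1499)

15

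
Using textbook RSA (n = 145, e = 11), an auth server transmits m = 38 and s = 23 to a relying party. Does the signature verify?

does not verify

s^2 ≡ 23^2 = 529 ≡ 94
s^4 ≡ 94^2 = 8836 ≡ 136
s^8 ≡ 136^2 = 18496 ≡ 81
11 = 8 + 2 + 1, so s^11 ≡ 81·94·23 ≡ 107 (mod 145)
The recovered value 107 does not match the digest 38.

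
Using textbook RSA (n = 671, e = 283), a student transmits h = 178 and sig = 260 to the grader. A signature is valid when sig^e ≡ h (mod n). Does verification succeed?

Squares mod 671: sig^1≡260, sig^2≡500, sig^4≡388, sig^8≡240, sig^16≡565, sig^32≡500, sig^64≡388, sig^128≡240, sig^256≡565
283 = 256 + 16 + 8 + 2 + 1, so sig^283 ≡ 565·565·240·500·260 ≡ 178 (mod 671)
178 = h, so the signature checks out.

passes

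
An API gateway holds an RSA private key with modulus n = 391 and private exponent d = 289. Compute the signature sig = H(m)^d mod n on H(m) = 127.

348

(H(m))^2 ≡ 127^2 = 16129 ≡ 98
(H(m))^4 ≡ 98^2 = 9604 ≡ 220
(H(m))^8 ≡ 220^2 = 48400 ≡ 307
(H(m))^16 ≡ 307^2 = 94249 ≡ 18
(H(m))^32 ≡ 18^2 = 324
(H(m))^64 ≡ 324^2 = 104976 ≡ 188
(H(m))^128 ≡ 188^2 = 35344 ≡ 154
(H(m))^256 ≡ 154^2 = 23716 ≡ 256
289 = 256 + 32 + 1, so (H(m))^289 ≡ 256·324·127 ≡ 348 (mod 391)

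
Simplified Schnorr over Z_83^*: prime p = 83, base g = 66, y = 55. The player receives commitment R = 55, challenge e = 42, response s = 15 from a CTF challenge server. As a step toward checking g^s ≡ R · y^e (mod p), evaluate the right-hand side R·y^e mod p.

46

Squares mod 83: 55^1≡55, 55^2≡37, 55^4≡41, 55^8≡21, 55^16≡26, 55^32≡12
42 = 32 + 8 + 2, so 55^42 ≡ 12·21·37 ≡ 28 (mod 83)
R · y^e ≡ 55·28 = 1540 ≡ 46 (mod 83)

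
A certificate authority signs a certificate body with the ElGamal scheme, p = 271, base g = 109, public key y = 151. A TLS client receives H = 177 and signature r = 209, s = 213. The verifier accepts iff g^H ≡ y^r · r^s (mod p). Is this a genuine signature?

forged

Left side g^H mod p:
109^2 = 11881 ≡ 228
109^4 ≡ 228^2 = 51984 ≡ 223
109^8 ≡ 223^2 = 49729 ≡ 136
109^16 ≡ 136^2 = 18496 ≡ 68
109^32 ≡ 68^2 = 4624 ≡ 17
109^64 ≡ 17^2 = 289 ≡ 18
109^128 ≡ 18^2 = 324 ≡ 53
177 = 128 + 32 + 16 + 1, so 109^177 ≡ 53·17·68·109 ≡ 230 (mod 271)
Right side y^r · r^s mod p:
151^2 = 22801 ≡ 37
151^4 ≡ 37^2 = 1369 ≡ 14
151^8 ≡ 14^2 = 196
151^16 ≡ 196^2 = 38416 ≡ 205
151^32 ≡ 205^2 = 42025 ≡ 20
151^64 ≡ 20^2 = 400 ≡ 129
151^128 ≡ 129^2 = 16641 ≡ 110
209 = 128 + 64 + 16 + 1, so 151^209 ≡ 110·129·205·151 ≡ 16 (mod 271)
209^2 = 43681 ≡ 50
209^4 ≡ 50^2 = 2500 ≡ 61
209^8 ≡ 61^2 = 3721 ≡ 198
209^16 ≡ 198^2 = 39204 ≡ 180
209^32 ≡ 180^2 = 32400 ≡ 151
209^64 ≡ 151^2 = 22801 ≡ 37
209^128 ≡ 37^2 = 1369 ≡ 14
213 = 128 + 64 + 16 + 4 + 1, so 209^213 ≡ 14·37·180·61·209 ≡ 192 (mod 271)
16·192 = 3072 ≡ 91 (mod 271)
230 ≠ 91, so verification fails.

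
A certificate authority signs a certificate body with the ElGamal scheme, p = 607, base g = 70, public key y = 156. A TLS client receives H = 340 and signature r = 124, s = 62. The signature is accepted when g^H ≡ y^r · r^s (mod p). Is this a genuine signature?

genuine

Left side g^H mod p:
70^2 = 4900 ≡ 44
70^4 ≡ 44^2 = 1936 ≡ 115
70^8 ≡ 115^2 = 13225 ≡ 478
70^16 ≡ 478^2 = 228484 ≡ 252
70^32 ≡ 252^2 = 63504 ≡ 376
70^64 ≡ 376^2 = 141376 ≡ 552
70^128 ≡ 552^2 = 304704 ≡ 597
70^256 ≡ 597^2 = 356409 ≡ 100
340 = 256 + 64 + 16 + 4, so 70^340 ≡ 100·552·252·115 ≡ 309 (mod 607)
Right side y^r · r^s mod p:
156^2 = 24336 ≡ 56
156^4 ≡ 56^2 = 3136 ≡ 101
156^8 ≡ 101^2 = 10201 ≡ 489
156^16 ≡ 489^2 = 239121 ≡ 570
156^32 ≡ 570^2 = 324900 ≡ 155
156^64 ≡ 155^2 = 24025 ≡ 352
124 = 64 + 32 + 16 + 8 + 4, so 156^124 ≡ 352·155·570·489·101 ≡ 151 (mod 607)
124^2 = 15376 ≡ 201
124^4 ≡ 201^2 = 40401 ≡ 339
124^8 ≡ 339^2 = 114921 ≡ 198
124^16 ≡ 198^2 = 39204 ≡ 356
124^32 ≡ 356^2 = 126736 ≡ 480
62 = 32 + 16 + 8 + 4 + 2, so 124^62 ≡ 480·356·198·339·201 ≡ 195 (mod 607)
151·195 = 29445 ≡ 309 (mod 607)
309 ≡ 309 (mod 607), so the signature is genuine.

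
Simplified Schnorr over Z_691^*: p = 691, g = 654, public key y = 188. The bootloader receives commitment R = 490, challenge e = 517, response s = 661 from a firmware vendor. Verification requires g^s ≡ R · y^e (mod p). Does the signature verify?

does not verify

g^s mod p:
654^2 = 427716 ≡ 678
654^4 ≡ 678^2 = 459684 ≡ 169
654^8 ≡ 169^2 = 28561 ≡ 230
654^16 ≡ 230^2 = 52900 ≡ 384
654^32 ≡ 384^2 = 147456 ≡ 273
654^64 ≡ 273^2 = 74529 ≡ 592
654^128 ≡ 592^2 = 350464 ≡ 127
654^256 ≡ 127^2 = 16129 ≡ 236
654^512 ≡ 236^2 = 55696 ≡ 416
661 = 512 + 128 + 16 + 4 + 1, so 654^661 ≡ 416·127·384·169·654 ≡ 265 (mod 691)
R · y^e mod p:
188^2 = 35344 ≡ 103
188^4 ≡ 103^2 = 10609 ≡ 244
188^8 ≡ 244^2 = 59536 ≡ 110
188^16 ≡ 110^2 = 12100 ≡ 353
188^32 ≡ 353^2 = 124609 ≡ 229
188^64 ≡ 229^2 = 52441 ≡ 616
188^128 ≡ 616^2 = 379456 ≡ 97
188^256 ≡ 97^2 = 9409 ≡ 426
188^512 ≡ 426^2 = 181476 ≡ 434
517 = 512 + 4 + 1, so 188^517 ≡ 434·244·188 ≡ 47 (mod 691)
490·47 = 23030 ≡ 227 (mod 691)
265 ≠ 227; the check fails.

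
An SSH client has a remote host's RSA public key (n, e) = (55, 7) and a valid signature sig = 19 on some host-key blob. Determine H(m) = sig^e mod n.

24

sig^2 ≡ 19^2 = 361 ≡ 31
sig^4 ≡ 31^2 = 961 ≡ 26
7 = 4 + 2 + 1, so sig^7 ≡ 26·31·19 ≡ 24 (mod 55)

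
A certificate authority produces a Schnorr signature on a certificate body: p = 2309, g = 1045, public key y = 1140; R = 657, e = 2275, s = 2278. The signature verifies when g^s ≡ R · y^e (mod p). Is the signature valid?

valid

g^s mod p:
Squares mod 2309: 1045^1≡1045, 1045^2≡2177, 1045^4≡1261, 1045^8≡1529, 1045^16≡1133, 1045^32≡2194, 1045^64≡1680, 1045^128≡802, 1045^256≡1302, 1045^512≡398, 1045^1024≡1392, 1045^2048≡413
2278 = 2048 + 128 + 64 + 32 + 4 + 2, so 1045^2278 ≡ 413·802·1680·2194·1261·2177 ≡ 1246 (mod 2309)
R · y^e mod p:
Squares mod 2309: 1140^1≡1140, 1140^2≡1942, 1140^4≡767, 1140^8≡1803, 1140^16≡2046, 1140^32≡2208, 1140^64≡965, 1140^128≡698, 1140^256≡5, 1140^512≡25, 1140^1024≡625, 1140^2048≡404
2275 = 2048 + 128 + 64 + 32 + 2 + 1, so 1140^2275 ≡ 404·698·965·2208·1942·1140 ≡ 2093 (mod 2309)
657·2093 = 1375101 ≡ 1246 (mod 2309)
1246 ≡ 1246 (mod 2309); signature holds.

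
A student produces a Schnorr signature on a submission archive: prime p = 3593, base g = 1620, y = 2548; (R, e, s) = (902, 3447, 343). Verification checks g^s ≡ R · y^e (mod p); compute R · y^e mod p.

3482

2548^3447 mod 3593 = 689
R · y^e ≡ 902·689 = 621478 ≡ 3482 (mod 3593)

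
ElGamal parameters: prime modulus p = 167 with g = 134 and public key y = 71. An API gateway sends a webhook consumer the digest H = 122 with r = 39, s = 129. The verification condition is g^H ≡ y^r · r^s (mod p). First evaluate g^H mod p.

98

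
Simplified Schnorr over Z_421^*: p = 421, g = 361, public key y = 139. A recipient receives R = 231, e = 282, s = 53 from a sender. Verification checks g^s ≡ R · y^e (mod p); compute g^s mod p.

361^2 = 130321 ≡ 232
361^4 ≡ 232^2 = 53824 ≡ 357
361^8 ≡ 357^2 = 127449 ≡ 307
361^16 ≡ 307^2 = 94249 ≡ 366
361^32 ≡ 366^2 = 133956 ≡ 78
53 = 32 + 16 + 4 + 1, so 361^53 ≡ 78·366·357·361 ≡ 130 (mod 421)

130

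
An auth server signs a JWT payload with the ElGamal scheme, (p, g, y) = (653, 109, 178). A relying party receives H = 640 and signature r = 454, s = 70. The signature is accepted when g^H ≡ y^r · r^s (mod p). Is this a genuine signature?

genuine

Left side g^H mod p:
109^640 mod 653 = 306
Right side y^r · r^s mod p:
178^454 mod 653 = 492
454^70 mod 653 = 136
492·136 = 66912 ≡ 306 (mod 653)
306 ≡ 306 (mod 653), so the signature is genuine.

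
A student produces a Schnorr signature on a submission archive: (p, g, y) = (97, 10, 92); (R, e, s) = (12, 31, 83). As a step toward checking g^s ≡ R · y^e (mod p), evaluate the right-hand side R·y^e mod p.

92^2 = 8464 ≡ 25
92^4 ≡ 25^2 = 625 ≡ 43
92^8 ≡ 43^2 = 1849 ≡ 6
92^16 ≡ 6^2 = 36
31 = 16 + 8 + 4 + 2 + 1, so 92^31 ≡ 36·6·43·25·92 ≡ 90 (mod 97)
R · y^e ≡ 12·90 = 1080 ≡ 13 (mod 97)

13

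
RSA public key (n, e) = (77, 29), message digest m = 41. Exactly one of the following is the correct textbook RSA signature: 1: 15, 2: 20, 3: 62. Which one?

Candidate 1: Squares mod 77: 15^1≡15, 15^2≡71, 15^4≡36, 15^8≡64, 15^16≡15; 29 = 16 + 8 + 4 + 1, so 15^29 ≡ 15·64·36·15 ≡ 36 (mod 77)
Candidate 2: Squares mod 77: 20^1≡20, 20^2≡15, 20^4≡71, 20^8≡36, 20^16≡64; 29 = 16 + 8 + 4 + 1, so 20^29 ≡ 64·36·71·20 ≡ 27 (mod 77)
Candidate 3: Squares mod 77: 62^1≡62, 62^2≡71, 62^4≡36, 62^8≡64, 62^16≡15; 29 = 16 + 8 + 4 + 1, so 62^29 ≡ 15·64·36·62 ≡ 41 (mod 77)
  → matches m = 41

3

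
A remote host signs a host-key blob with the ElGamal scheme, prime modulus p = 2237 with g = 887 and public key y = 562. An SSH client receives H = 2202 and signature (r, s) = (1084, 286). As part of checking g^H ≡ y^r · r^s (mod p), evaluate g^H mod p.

868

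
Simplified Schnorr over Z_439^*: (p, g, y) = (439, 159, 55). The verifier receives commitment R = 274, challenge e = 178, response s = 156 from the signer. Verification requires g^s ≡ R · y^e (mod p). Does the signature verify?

does not verify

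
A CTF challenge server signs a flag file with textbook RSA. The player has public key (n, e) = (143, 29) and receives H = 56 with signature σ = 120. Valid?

no

σ^2 ≡ 120^2 = 14400 ≡ 100
σ^4 ≡ 100^2 = 10000 ≡ 133
σ^8 ≡ 133^2 = 17689 ≡ 100
σ^16 ≡ 100^2 = 10000 ≡ 133
29 = 16 + 8 + 4 + 1, so σ^29 ≡ 133·100·133·120 ≡ 87 (mod 143)
87 ≠ 56, so verification fails.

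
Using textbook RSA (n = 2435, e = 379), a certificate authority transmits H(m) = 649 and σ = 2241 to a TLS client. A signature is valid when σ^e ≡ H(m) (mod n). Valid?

no

σ^2 ≡ 2241^2 = 5022081 ≡ 1111
σ^4 ≡ 1111^2 = 1234321 ≡ 2211
σ^8 ≡ 2211^2 = 4888521 ≡ 1476
σ^16 ≡ 1476^2 = 2178576 ≡ 1686
σ^32 ≡ 1686^2 = 2842596 ≡ 951
σ^64 ≡ 951^2 = 904401 ≡ 1016
σ^128 ≡ 1016^2 = 1032256 ≡ 2251
σ^256 ≡ 2251^2 = 5067001 ≡ 2201
379 = 256 + 64 + 32 + 16 + 8 + 2 + 1, so σ^379 ≡ 2201·1016·951·1686·1476·1111·2241 ≡ 1786 (mod 2435)
1786 ≠ 649, so verification fails.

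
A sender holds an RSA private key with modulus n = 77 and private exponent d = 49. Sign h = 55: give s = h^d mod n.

Squares mod 77: h^1≡55, h^2≡22, h^4≡22, h^8≡22, h^16≡22, h^32≡22
49 = 32 + 16 + 1, so h^49 ≡ 22·22·55 ≡ 55 (mod 77)

55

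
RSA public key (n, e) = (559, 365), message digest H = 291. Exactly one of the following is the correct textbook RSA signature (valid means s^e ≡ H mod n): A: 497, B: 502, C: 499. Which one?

C

Candidate A: Squares mod 559: 497^1≡497, 497^2≡490, 497^4≡289, 497^8≡230, 497^16≡354, 497^32≡100, 497^64≡497, 497^128≡490, 497^256≡289; 365 = 256 + 64 + 32 + 8 + 4 + 1, so 497^365 ≡ 289·497·100·230·289·497 ≡ 230 (mod 559)
Candidate B: Squares mod 559: 502^1≡502, 502^2≡454, 502^4≡404, 502^8≡547, 502^16≡144, 502^32≡53, 502^64≡14, 502^128≡196, 502^256≡404; 365 = 256 + 64 + 32 + 8 + 4 + 1, so 502^365 ≡ 404·14·53·547·404·502 ≡ 528 (mod 559)
Candidate C: Squares mod 559: 499^1≡499, 499^2≡246, 499^4≡144, 499^8≡53, 499^16≡14, 499^32≡196, 499^64≡404, 499^128≡547, 499^256≡144; 365 = 256 + 64 + 32 + 8 + 4 + 1, so 499^365 ≡ 144·404·196·53·144·499 ≡ 291 (mod 559)
  → matches H = 291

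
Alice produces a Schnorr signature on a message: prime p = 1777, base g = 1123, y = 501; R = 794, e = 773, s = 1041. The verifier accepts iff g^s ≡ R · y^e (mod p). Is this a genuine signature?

genuine

g^s mod p:
1123^2 = 1261129 ≡ 1236
1123^4 ≡ 1236^2 = 1527696 ≡ 1253
1123^8 ≡ 1253^2 = 1570009 ≡ 918
1123^16 ≡ 918^2 = 842724 ≡ 426
1123^32 ≡ 426^2 = 181476 ≡ 222
1123^64 ≡ 222^2 = 49284 ≡ 1305
1123^128 ≡ 1305^2 = 1703025 ≡ 659
1123^256 ≡ 659^2 = 434281 ≡ 693
1123^512 ≡ 693^2 = 480249 ≡ 459
1123^1024 ≡ 459^2 = 210681 ≡ 995
1041 = 1024 + 16 + 1, so 1123^1041 ≡ 995·426·1123 ≡ 1020 (mod 1777)
R · y^e mod p:
501^2 = 251001 ≡ 444
501^4 ≡ 444^2 = 197136 ≡ 1666
501^8 ≡ 1666^2 = 2775556 ≡ 1659
501^16 ≡ 1659^2 = 2752281 ≡ 1485
501^32 ≡ 1485^2 = 2205225 ≡ 1745
501^64 ≡ 1745^2 = 3045025 ≡ 1024
501^128 ≡ 1024^2 = 1048576 ≡ 146
501^256 ≡ 146^2 = 21316 ≡ 1769
501^512 ≡ 1769^2 = 3129361 ≡ 64
773 = 512 + 256 + 4 + 1, so 501^773 ≡ 64·1769·1666·501 ≡ 1738 (mod 1777)
794·1738 = 1379972 ≡ 1020 (mod 1777)
1020 ≡ 1020 (mod 1777); signature holds.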